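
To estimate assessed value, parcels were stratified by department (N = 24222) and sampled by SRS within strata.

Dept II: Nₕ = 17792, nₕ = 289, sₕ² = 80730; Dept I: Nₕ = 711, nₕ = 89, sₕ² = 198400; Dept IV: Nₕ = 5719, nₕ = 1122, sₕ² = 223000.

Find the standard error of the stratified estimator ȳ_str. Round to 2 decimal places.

12.60

Var(ȳ_str) = Σₕ Wₕ²(1 − fₕ)sₕ²/nₕ with Wₕ = Nₕ/N, N = 24222.
Dept II: Wₕ = 0.73453885; term = 0.73453885²·(1 − 0.01624326)·80730/289 = 148.27037.
Dept I: Wₕ = 0.02935348; term = 0.02935348²·(1 − 0.12517581)·198400/89 = 1.6803186.
Dept IV: Wₕ = 0.23610767; term = 0.23610767²·(1 − 0.19618814)·223000/1122 = 8.9060803.
Sum = 158.85677.
SE = √(158.85677) = 12.60.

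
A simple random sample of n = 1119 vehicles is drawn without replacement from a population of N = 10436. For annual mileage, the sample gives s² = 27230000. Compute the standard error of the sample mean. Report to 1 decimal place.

147.4

Under SRS without replacement, Var(ȳ) = (1 − f)·s²/n with f = n/N = 1119/10436 = 0.10722499.
Var(ȳ) = (1 − 0.10722499)·27230000/1119 = 0.89277501·24334.227 = 21724.99.
SE(ȳ) = √(21724.99) = 147.4.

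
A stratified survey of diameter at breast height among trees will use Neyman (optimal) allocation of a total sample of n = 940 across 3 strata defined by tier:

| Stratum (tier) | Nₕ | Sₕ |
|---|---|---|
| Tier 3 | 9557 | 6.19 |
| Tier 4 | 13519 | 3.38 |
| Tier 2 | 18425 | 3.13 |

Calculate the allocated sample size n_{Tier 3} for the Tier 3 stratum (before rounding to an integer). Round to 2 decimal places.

342.16

Neyman allocation: nₕ = n·NₕSₕ / Σⱼ NⱼSⱼ.
Σ NⱼSⱼ = 9557·6.19 + 13519·3.38 + 18425·3.13 = 162522.3.
n_{Tier 3} = 940·9557·6.19 / 162522.3 = 342.16.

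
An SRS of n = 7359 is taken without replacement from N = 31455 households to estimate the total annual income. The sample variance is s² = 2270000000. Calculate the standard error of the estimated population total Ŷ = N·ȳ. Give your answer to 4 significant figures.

1.529 × 10^7

Var(Ŷ) = N²·Var(ȳ) = N²·(1 − n/N)·s²/n.
f = 7359/31455 = 0.23395327; Var(ȳ) = 0.76604673·2270000000/7359 = 236299.24.
Var(Ŷ) = 31455² · 236299.24 = 2.3379849 × 10^14.
SE(Ŷ) = √(2.3379849 × 10^14) = 1.529 × 10^7.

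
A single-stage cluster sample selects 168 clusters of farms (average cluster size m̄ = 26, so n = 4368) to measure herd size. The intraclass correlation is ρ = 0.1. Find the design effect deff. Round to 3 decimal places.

deff = 1 + (26 − 1)·0.1 = 1 + 2.5 = 3.5.

3.500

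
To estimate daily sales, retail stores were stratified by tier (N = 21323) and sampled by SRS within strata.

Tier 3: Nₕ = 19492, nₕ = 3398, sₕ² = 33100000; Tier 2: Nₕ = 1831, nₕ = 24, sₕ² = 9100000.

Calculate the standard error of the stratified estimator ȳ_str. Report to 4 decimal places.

97.3658

Var(ȳ_str) = Σₕ Wₕ²(1 − fₕ)sₕ²/nₕ with Wₕ = Nₕ/N, N = 21323.
Tier 3: Wₕ = 0.91413028; term = 0.91413028²·(1 − 0.17432793)·33100000/3398 = 6720.915.
Tier 2: Wₕ = 0.08586972; term = 0.08586972²·(1 − 0.01310759)·9100000/24 = 2759.18.
Sum = 9480.095.
SE = √(9480.095) = 97.3658.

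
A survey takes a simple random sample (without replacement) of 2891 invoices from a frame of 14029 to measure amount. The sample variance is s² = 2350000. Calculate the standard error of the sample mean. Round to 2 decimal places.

Under SRS without replacement, Var(ȳ) = (1 − f)·s²/n with f = n/N = 2891/14029 = 0.20607313.
Var(ȳ) = (1 − 0.20607313)·2350000/2891 = 0.79392687·812.86752 = 645.35736.
SE(ȳ) = √(645.35736) = 25.40.

25.40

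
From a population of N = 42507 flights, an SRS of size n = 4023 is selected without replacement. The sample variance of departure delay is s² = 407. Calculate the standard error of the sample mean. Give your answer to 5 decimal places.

Under SRS without replacement, Var(ȳ) = (1 − f)·s²/n with f = n/N = 4023/42507 = 0.09464324.
Var(ȳ) = (1 − 0.09464324)·407/4023 = 0.90535676·0.10116828 = 0.091593389.
SE(ȳ) = √(0.091593389) = 0.30264.

0.30264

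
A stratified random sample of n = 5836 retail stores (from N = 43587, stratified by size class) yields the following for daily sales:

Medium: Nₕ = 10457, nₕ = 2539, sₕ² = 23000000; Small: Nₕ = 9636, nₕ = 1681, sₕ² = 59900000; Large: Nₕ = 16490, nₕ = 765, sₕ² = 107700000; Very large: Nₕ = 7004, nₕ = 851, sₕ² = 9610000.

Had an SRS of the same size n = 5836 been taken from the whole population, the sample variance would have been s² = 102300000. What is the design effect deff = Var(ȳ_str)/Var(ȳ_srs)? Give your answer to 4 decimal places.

1.4032

Var(ȳ_str) = Σ Wₕ²(1−fₕ)sₕ²/nₕ with Wₕ = Nₕ/43587:
  Medium: (10457/43587)²·(1−2539/10457)·23000000/2539 = 394.79695
  Small: (9636/43587)²·(1−1681/9636)·59900000/1681 = 1437.7459
  Large: (16490/43587)²·(1−765/16490)·107700000/765 = 19215.497
  Very large: (7004/43587)²·(1−851/7004)·9610000/851 = 256.16095
  → Var(ȳ_str) = 21304.201.
Var(ȳ_srs) = (1 − 5836/43587)·102300000/5836 = 15182.099.
deff = 21304.201 / 15182.099 = 1.4032.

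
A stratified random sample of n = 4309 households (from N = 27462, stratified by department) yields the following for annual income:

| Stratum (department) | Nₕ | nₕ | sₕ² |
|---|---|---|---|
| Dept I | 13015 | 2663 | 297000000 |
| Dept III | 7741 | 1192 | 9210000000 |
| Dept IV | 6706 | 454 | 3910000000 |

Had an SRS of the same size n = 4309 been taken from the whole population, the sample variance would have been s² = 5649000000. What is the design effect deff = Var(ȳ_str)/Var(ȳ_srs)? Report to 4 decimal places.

Var(ȳ_str) = Σ Wₕ²(1−fₕ)sₕ²/nₕ with Wₕ = Nₕ/27462:
  Dept I: (13015/27462)²·(1−2663/13015)·297000000/2663 = 19924.59
  Dept III: (7741/27462)²·(1−1192/7741)·9210000000/1192 = 519387.04
  Dept IV: (6706/27462)²·(1−454/6706)·3910000000/454 = 478783.41
  → Var(ȳ_str) = 1.018095 × 10^6.
Var(ȳ_srs) = (1 − 4309/27462)·5649000000/4309 = 1.1052746 × 10^6.
deff = (1.018095 × 10^6) / (1.1052746 × 10^6) = 0.9211.

0.9211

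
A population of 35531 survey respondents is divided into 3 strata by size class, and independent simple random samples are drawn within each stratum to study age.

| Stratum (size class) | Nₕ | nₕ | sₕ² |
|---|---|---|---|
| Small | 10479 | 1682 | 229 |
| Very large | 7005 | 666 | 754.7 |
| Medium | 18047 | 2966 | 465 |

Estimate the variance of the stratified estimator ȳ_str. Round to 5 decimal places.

Var(ȳ_str) = Σₕ Wₕ²(1 − fₕ)sₕ²/nₕ with Wₕ = Nₕ/N, N = 35531.
Small: Wₕ = 0.29492556; term = 0.29492556²·(1 − 0.16051150)·229/1682 = 0.0099414346.
Very large: Wₕ = 0.19715178; term = 0.19715178²·(1 − 0.09507495)·754.7/666 = 0.039857876.
Medium: Wₕ = 0.50792266; term = 0.50792266²·(1 − 0.16434865)·465/2966 = 0.033798864.
Sum = 0.083598175.

0.08360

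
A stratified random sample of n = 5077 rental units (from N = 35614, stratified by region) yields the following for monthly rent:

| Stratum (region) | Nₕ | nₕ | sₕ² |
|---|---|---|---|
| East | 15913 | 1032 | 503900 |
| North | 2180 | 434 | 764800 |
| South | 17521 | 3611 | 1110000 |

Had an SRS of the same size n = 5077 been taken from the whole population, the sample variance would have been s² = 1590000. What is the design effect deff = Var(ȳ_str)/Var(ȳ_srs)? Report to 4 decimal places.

0.5791

Var(ȳ_str) = Σ Wₕ²(1−fₕ)sₕ²/nₕ with Wₕ = Nₕ/35614:
  East: (15913/35614)²·(1−1032/15913)·503900/1032 = 91.160633
  North: (2180/35614)²·(1−434/2180)·764800/434 = 5.2883157
  South: (17521/35614)²·(1−3611/17521)·1110000/3611 = 59.066332
  → Var(ȳ_str) = 155.51528.
Var(ȳ_srs) = (1 − 5077/35614)·1590000/5077 = 268.53171.
deff = 155.51528 / 268.53171 = 0.5791.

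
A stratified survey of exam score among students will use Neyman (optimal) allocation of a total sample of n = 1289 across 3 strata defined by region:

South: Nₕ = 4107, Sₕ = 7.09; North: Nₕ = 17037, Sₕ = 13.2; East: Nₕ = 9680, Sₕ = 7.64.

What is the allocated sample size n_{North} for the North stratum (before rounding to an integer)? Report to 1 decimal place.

883.9

Neyman allocation: nₕ = n·NₕSₕ / Σⱼ NⱼSⱼ.
Σ NⱼSⱼ = 4107·7.09 + 17037·13.2 + 9680·7.64 = 327962.23.
n_{North} = 1289·17037·13.2 / 327962.23 = 883.9.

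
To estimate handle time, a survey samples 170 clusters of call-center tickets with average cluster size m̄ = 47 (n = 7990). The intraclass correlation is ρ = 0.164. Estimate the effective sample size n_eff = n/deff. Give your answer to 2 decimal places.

935.16

deff = 1 + (47 − 1)·0.164 = 1 + 7.544 = 8.544.
n_eff = 7990 / 8.544 = 935.16.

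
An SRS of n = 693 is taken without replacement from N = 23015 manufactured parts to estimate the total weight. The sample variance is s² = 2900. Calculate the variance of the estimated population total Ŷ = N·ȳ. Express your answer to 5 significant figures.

2.1499 × 10^9

Var(Ŷ) = N²·Var(ȳ) = N²·(1 − n/N)·s²/n.
f = 693/23015 = 0.03011080; Var(ȳ) = 0.96988920·2900/693 = 4.0586994.
Var(Ŷ) = 23015² · 4.0586994 = 2.1498534 × 10^9.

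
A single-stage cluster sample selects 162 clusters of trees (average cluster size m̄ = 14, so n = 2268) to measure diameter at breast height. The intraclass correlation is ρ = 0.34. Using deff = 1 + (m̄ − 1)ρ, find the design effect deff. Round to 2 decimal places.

5.42

deff = 1 + (14 − 1)·0.34 = 1 + 4.42 = 5.42.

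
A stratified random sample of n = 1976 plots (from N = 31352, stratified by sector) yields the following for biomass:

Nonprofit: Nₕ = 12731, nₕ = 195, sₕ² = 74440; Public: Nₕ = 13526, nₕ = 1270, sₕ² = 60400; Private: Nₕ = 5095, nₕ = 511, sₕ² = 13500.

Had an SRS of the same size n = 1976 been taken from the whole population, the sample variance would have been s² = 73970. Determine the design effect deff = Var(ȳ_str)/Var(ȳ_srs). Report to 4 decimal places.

2.0137

Var(ȳ_str) = Σ Wₕ²(1−fₕ)sₕ²/nₕ with Wₕ = Nₕ/31352:
  Nonprofit: (12731/31352)²·(1−195/12731)·74440/195 = 61.981596
  Public: (13526/31352)²·(1−1270/13526)·60400/1270 = 8.0208585
  Private: (5095/31352)²·(1−511/5095)·13500/511 = 0.62772751
  → Var(ȳ_str) = 70.630182.
Var(ȳ_srs) = (1 − 1976/31352)·73970/1976 = 35.074871.
deff = 70.630182 / 35.074871 = 2.0137.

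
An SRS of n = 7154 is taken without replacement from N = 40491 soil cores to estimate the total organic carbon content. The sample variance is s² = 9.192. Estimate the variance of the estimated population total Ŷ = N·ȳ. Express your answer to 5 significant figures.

1.7344 × 10^6

Var(Ŷ) = N²·Var(ȳ) = N²·(1 − n/N)·s²/n.
f = 7154/40491 = 0.17668124; Var(ȳ) = 0.82331876·9.192/7154 = 0.0010578622.
Var(Ŷ) = 40491² · 0.0010578622 = 1.7343874 × 10^6.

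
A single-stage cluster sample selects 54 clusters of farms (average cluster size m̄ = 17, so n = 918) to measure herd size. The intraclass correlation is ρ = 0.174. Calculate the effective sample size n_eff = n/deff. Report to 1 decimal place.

242.6

deff = 1 + (17 − 1)·0.174 = 1 + 2.784 = 3.784.
n_eff = 918 / 3.784 = 242.6.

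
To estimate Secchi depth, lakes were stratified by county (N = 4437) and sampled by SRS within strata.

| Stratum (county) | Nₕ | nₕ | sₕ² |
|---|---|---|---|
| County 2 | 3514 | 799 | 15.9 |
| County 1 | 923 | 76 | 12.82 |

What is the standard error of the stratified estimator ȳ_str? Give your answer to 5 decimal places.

0.12784

Var(ȳ_str) = Σₕ Wₕ²(1 − fₕ)sₕ²/nₕ with Wₕ = Nₕ/N, N = 4437.
County 2: Wₕ = 0.79197656; term = 0.79197656²·(1 − 0.22737621)·15.9/799 = 0.0096436864.
County 1: Wₕ = 0.20802344; term = 0.20802344²·(1 − 0.08234020)·12.82/76 = 0.0066985482.
Sum = 0.016342235.
SE = √(0.016342235) = 0.12784.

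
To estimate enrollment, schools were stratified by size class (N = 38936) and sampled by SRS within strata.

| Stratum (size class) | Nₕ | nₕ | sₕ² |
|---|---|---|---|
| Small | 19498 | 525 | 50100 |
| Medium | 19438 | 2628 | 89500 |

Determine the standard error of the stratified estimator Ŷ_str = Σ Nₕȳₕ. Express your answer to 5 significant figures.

Var(Ŷ_str) = Σₕ Nₕ²(1 − fₕ)sₕ²/nₕ.
Small: 19498²·(1 − 525/19498)·50100/525 = 3.5302421 × 10^10.
Medium: 19438²·(1 − 2628/19438)·89500/2628 = 1.1127996 × 10^10.
Sum = 4.6430417 × 10^10.
SE = √(4.6430417 × 10^10) = 215480.

215480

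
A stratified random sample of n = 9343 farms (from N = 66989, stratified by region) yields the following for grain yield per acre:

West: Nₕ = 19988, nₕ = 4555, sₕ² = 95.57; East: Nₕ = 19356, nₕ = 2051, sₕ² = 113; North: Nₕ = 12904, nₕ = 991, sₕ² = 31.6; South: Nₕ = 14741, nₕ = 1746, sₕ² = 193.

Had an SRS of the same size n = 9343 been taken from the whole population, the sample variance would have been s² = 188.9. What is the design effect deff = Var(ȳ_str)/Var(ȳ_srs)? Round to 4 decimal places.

Var(ȳ_str) = Σ Wₕ²(1−fₕ)sₕ²/nₕ with Wₕ = Nₕ/66989:
  West: (19988/66989)²·(1−4555/19988)·95.57/4555 = 0.0014422678
  East: (19356/66989)²·(1−2051/19356)·113/2051 = 0.0041123778
  North: (12904/66989)²·(1−991/12904)·31.6/991 = 0.0010923252
  South: (14741/66989)²·(1−1746/14741)·193/1746 = 0.0047185581
  → Var(ȳ_str) = 0.011365529.
Var(ȳ_srs) = (1 − 9343/66989)·188.9/9343 = 0.017398479.
deff = 0.011365529 / 0.017398479 = 0.6532.

0.6532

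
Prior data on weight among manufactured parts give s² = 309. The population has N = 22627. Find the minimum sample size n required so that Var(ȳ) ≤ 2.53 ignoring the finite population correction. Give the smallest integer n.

123

Without fpc, n₀ = s²/D = 309/2.53 = 122.1344.
Rounding up, n = 123.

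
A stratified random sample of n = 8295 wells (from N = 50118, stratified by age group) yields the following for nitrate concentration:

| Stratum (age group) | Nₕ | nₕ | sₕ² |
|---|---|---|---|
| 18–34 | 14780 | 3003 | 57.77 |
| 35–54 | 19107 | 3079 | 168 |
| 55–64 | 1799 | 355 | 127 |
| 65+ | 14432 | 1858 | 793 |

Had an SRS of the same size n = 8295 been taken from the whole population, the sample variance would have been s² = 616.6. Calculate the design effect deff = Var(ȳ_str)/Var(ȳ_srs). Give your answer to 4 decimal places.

Var(ȳ_str) = Σ Wₕ²(1−fₕ)sₕ²/nₕ with Wₕ = Nₕ/50118:
  18–34: (14780/50118)²·(1−3003/14780)·57.77/3003 = 0.0013331183
  35–54: (19107/50118)²·(1−3079/19107)·168/3079 = 0.006652486
  55–64: (1799/50118)²·(1−355/1799)·127/355 = 3.6998683 × 10^-4
  65+: (14432/50118)²·(1−1858/14432)·793/1858 = 0.030834719
  → Var(ȳ_str) = 0.03919031.
Var(ȳ_srs) = (1 − 8295/50118)·616.6/8295 = 0.062030971.
deff = 0.03919031 / 0.062030971 = 0.6318.

0.6318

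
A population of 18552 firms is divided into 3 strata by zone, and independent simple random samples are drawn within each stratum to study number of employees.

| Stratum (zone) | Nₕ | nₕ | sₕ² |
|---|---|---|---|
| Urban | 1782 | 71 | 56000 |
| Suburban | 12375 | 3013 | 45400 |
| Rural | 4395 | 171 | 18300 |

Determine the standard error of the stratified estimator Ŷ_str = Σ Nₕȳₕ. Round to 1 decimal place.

Var(Ŷ_str) = Σₕ Nₕ²(1 − fₕ)sₕ²/nₕ.
Urban: 1782²·(1 − 71/1782)·56000/71 = 2.4048466 × 10^9.
Suburban: 12375²·(1 − 3013/12375)·45400/3013 = 1.7457038 × 10^9.
Rural: 4395²·(1 − 171/4395)·18300/171 = 1.9867251 × 10^9.
Sum = 6.1372755 × 10^9.
SE = √(6.1372755 × 10^9) = 78340.8.

78340.8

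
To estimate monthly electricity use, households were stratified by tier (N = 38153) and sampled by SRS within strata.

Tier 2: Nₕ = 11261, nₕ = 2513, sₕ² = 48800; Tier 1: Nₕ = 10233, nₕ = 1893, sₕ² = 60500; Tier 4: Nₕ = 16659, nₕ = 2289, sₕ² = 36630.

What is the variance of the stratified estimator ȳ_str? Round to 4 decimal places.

Var(ȳ_str) = Σₕ Wₕ²(1 − fₕ)sₕ²/nₕ with Wₕ = Nₕ/N, N = 38153.
Tier 2: Wₕ = 0.29515372; term = 0.29515372²·(1 − 0.22315958)·48800/2513 = 1.3141825.
Tier 1: Wₕ = 0.26820958; term = 0.26820958²·(1 − 0.18498974)·60500/1893 = 1.8737705.
Tier 4: Wₕ = 0.43663670; term = 0.43663670²·(1 − 0.13740321)·36630/2289 = 2.6317185.
Sum = 5.8196715.

5.8197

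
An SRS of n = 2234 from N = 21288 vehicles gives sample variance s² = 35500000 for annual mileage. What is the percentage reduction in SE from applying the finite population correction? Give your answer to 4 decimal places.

f = n/N = 2234/21288 = 0.10494175.
SE_no-fpc = √(s²/n) = 126.05863; SE_fpc = √((1−f)s²/n) = 119.26094.
Ratio = √(1−f) = 0.94607518. Reduction = 100·(1 − 0.94607518) = 5.3925%.

5.3925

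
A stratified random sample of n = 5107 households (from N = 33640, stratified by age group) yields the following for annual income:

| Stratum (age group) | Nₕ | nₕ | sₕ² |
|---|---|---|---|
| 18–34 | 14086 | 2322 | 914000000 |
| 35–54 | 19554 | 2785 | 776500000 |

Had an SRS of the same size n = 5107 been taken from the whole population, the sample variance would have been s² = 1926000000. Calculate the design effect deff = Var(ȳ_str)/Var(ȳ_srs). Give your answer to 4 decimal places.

Var(ȳ_str) = Σ Wₕ²(1−fₕ)sₕ²/nₕ with Wₕ = Nₕ/33640:
  18–34: (14086/33640)²·(1−2322/14086)·914000000/2322 = 57638.77
  35–54: (19554/33640)²·(1−2785/19554)·776500000/2785 = 80788.038
  → Var(ȳ_str) = 138426.81.
Var(ȳ_srs) = (1 − 5107/33640)·1926000000/5107 = 319876.16.
deff = 138426.81 / 319876.16 = 0.4328.

0.4328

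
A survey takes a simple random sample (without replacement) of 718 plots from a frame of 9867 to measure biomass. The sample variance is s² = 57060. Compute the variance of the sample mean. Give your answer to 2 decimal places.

Under SRS without replacement, Var(ȳ) = (1 − f)·s²/n with f = n/N = 718/9867 = 0.07276781.
Var(ȳ) = (1 − 0.07276781)·57060/718 = 0.92723219·79.470752 = 73.687839.

73.69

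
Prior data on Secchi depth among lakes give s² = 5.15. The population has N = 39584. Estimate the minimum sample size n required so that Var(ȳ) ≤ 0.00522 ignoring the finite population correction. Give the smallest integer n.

987

Without fpc, n₀ = s²/D = 5.15/0.00522 = 986.5900.
Rounding up, n = 987.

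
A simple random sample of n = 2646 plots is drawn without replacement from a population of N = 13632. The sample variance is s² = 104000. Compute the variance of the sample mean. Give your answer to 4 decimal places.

Under SRS without replacement, Var(ȳ) = (1 − f)·s²/n with f = n/N = 2646/13632 = 0.19410211.
Var(ȳ) = (1 − 0.19410211)·104000/2646 = 0.80589789·39.304611 = 31.675503.

31.6755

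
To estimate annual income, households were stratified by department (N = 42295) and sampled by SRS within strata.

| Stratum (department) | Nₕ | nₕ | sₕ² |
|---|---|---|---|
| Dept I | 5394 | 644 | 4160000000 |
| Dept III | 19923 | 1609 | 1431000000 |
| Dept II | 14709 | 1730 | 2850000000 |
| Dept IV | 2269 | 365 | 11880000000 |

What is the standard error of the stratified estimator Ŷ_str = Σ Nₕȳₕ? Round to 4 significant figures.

3.074 × 10^7

Var(Ŷ_str) = Σₕ Nₕ²(1 − fₕ)sₕ²/nₕ.
Dept I: 5394²·(1 − 644/5394)·4160000000/644 = 1.6550534 × 10^14.
Dept III: 19923²·(1 − 1609/19923)·1431000000/1609 = 3.2450511 × 10^14.
Dept II: 14709²·(1 − 1730/14709)·2850000000/1730 = 3.145018 × 10^14.
Dept IV: 2269²·(1 − 365/2269)·11880000000/365 = 1.4061285 × 10^14.
Sum = 9.451251 × 10^14.
SE = √(9.451251 × 10^14) = 3.074 × 10^7.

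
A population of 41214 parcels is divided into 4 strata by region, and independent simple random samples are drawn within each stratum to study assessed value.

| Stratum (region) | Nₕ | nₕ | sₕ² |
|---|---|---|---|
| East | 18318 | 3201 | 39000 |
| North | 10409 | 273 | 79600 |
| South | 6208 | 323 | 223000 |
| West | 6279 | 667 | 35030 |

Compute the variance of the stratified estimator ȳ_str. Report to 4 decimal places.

36.0360

Var(ȳ_str) = Σₕ Wₕ²(1 − fₕ)sₕ²/nₕ with Wₕ = Nₕ/N, N = 41214.
East: Wₕ = 0.44446062; term = 0.44446062²·(1 − 0.17474615)·39000/3201 = 1.9862461.
North: Wₕ = 0.25255981; term = 0.25255981²·(1 − 0.02622730)·79600/273 = 18.110753.
South: Wₕ = 0.15062843; term = 0.15062843²·(1 − 0.05202964)·223000/323 = 14.849471.
West: Wₕ = 0.15235114; term = 0.15235114²·(1 − 0.10622711)·35030/667 = 1.0895143.
Sum = 36.035984.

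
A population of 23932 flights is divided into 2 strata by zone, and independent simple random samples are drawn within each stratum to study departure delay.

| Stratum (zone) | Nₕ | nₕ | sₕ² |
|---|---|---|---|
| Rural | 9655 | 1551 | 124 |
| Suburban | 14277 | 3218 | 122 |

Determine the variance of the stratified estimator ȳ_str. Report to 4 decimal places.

Var(ȳ_str) = Σₕ Wₕ²(1 − fₕ)sₕ²/nₕ with Wₕ = Nₕ/N, N = 23932.
Rural: Wₕ = 0.40343473; term = 0.40343473²·(1 − 0.16064215)·124/1551 = 0.010922036.
Suburban: Wₕ = 0.59656527; term = 0.59656527²·(1 − 0.22539749)·122/3218 = 0.010451259.
Sum = 0.021373295.

0.0214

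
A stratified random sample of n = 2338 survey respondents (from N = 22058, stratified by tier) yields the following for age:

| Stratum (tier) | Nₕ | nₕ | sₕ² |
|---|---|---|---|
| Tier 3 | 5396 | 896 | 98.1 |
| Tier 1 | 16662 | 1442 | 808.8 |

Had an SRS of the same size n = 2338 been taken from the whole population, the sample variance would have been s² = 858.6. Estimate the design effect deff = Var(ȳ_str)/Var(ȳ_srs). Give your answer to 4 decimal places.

0.9071

Var(ȳ_str) = Σ Wₕ²(1−fₕ)sₕ²/nₕ with Wₕ = Nₕ/22058:
  Tier 3: (5396/22058)²·(1−896/5396)·98.1/896 = 0.0054640314
  Tier 1: (16662/22058)²·(1−1442/16662)·808.8/1442 = 0.29233809
  → Var(ȳ_str) = 0.29780212.
Var(ȳ_srs) = (1 − 2338/22058)·858.6/2338 = 0.3283123.
deff = 0.29780212 / 0.3283123 = 0.9071.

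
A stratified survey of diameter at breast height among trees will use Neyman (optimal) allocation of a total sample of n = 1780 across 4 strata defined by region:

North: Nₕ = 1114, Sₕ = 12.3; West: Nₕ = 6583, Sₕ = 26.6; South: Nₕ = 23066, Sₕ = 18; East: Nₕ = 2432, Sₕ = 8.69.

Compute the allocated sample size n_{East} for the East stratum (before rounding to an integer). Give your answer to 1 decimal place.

60.2

Neyman allocation: nₕ = n·NₕSₕ / Σⱼ NⱼSⱼ.
Σ NⱼSⱼ = 1114·12.3 + 6583·26.6 + 23066·18 + 2432·8.69 = 625132.08.
n_{East} = 1780·2432·8.69 / 625132.08 = 60.2.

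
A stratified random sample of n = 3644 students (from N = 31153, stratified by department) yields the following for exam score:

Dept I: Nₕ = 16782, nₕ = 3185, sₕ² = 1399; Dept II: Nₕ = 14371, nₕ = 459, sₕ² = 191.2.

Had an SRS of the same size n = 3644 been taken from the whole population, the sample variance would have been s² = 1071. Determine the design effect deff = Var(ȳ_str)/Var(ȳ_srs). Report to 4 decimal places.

0.7286

Var(ȳ_str) = Σ Wₕ²(1−fₕ)sₕ²/nₕ with Wₕ = Nₕ/31153:
  Dept I: (16782/31153)²·(1−3185/16782)·1399/3185 = 0.10327503
  Dept II: (14371/31153)²·(1−459/14371)·191.2/459 = 0.085812788
  → Var(ȳ_str) = 0.18908782.
Var(ȳ_srs) = (1 − 3644/31153)·1071/3644 = 0.25952908.
deff = 0.18908782 / 0.25952908 = 0.7286.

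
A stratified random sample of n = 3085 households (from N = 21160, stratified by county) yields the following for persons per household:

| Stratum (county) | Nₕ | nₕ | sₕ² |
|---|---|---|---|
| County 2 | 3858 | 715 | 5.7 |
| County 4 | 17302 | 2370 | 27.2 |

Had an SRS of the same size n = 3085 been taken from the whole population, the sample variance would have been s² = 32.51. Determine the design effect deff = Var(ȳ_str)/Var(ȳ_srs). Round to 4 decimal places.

Var(ȳ_str) = Σ Wₕ²(1−fₕ)sₕ²/nₕ with Wₕ = Nₕ/21160:
  County 2: (3858/21160)²·(1−715/3858)·5.7/715 = 2.1589575 × 10^-4
  County 4: (17302/21160)²·(1−2370/17302)·27.2/2370 = 0.0066222187
  → Var(ȳ_str) = 0.0068381145.
Var(ȳ_srs) = (1 − 3085/21160)·32.51/3085 = 0.0090016981.
deff = 0.0068381145 / 0.0090016981 = 0.7596.

0.7596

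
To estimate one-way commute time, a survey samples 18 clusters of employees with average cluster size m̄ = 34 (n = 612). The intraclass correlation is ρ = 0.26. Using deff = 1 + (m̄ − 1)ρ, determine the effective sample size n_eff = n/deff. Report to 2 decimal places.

deff = 1 + (34 − 1)·0.26 = 1 + 8.58 = 9.58.
n_eff = 612 / 9.58 = 63.88.

63.88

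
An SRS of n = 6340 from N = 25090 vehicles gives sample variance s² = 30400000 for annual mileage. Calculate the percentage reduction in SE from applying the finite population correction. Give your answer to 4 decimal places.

13.5529

f = n/N = 6340/25090 = 0.25269031.
SE_no-fpc = √(s²/n) = 69.245597; SE_fpc = √((1−f)s²/n) = 59.860793.
Ratio = √(1−f) = 0.86447075. Reduction = 100·(1 − 0.86447075) = 13.5529%.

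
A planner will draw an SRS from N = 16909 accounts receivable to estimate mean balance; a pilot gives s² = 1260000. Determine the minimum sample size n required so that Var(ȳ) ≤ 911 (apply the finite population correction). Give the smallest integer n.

1279

Without fpc, n₀ = s²/D = 1260000/911 = 1383.0955.
With fpc, (1 − n/N)·s²/n ≤ D requires n ≥ n₀/(1 + n₀/N) = 1383.0955/(1 + 1383.0955/16909) = 1278.5174.
Rounding up, n = 1279.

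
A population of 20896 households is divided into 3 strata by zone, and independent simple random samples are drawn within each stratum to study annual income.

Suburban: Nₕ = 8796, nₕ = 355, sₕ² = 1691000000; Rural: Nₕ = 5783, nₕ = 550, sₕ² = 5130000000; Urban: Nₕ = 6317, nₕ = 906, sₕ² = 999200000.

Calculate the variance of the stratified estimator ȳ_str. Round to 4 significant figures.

Var(ȳ_str) = Σₕ Wₕ²(1 − fₕ)sₕ²/nₕ with Wₕ = Nₕ/N, N = 20896.
Suburban: Wₕ = 0.42094181; term = 0.42094181²·(1 − 0.04035925)·1691000000/355 = 809968.36.
Rural: Wₕ = 0.27675153; term = 0.27675153²·(1 − 0.09510635)·5130000000/550 = 646446.05.
Urban: Wₕ = 0.30230666; term = 0.30230666²·(1 − 0.14342251)·999200000/906 = 86334.886.
Sum = 1.5427493 × 10^6.

1.543 × 10^6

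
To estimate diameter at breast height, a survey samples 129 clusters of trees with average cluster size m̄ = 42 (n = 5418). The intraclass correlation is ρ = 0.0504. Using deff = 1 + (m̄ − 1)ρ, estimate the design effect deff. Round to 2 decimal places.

deff = 1 + (42 − 1)·0.0504 = 1 + 2.0664 = 3.0664.

3.07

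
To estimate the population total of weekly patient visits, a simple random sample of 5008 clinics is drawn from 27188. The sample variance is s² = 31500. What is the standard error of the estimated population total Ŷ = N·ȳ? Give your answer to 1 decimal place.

Var(Ŷ) = N²·Var(ȳ) = N²·(1 − n/N)·s²/n.
f = 5008/27188 = 0.18419891; Var(ȳ) = 0.81580109·31500/5008 = 5.1313367.
Var(Ŷ) = 27188² · 5.1313367 = 3.7930191 × 10^9.
SE(Ŷ) = √(3.7930191 × 10^9) = 61587.5.

61587.5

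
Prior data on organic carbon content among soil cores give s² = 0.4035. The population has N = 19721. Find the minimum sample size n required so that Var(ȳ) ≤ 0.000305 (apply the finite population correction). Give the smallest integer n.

Without fpc, n₀ = s²/D = 0.4035/0.000305 = 1322.9508.
With fpc, (1 − n/N)·s²/n ≤ D requires n ≥ n₀/(1 + n₀/N) = 1322.9508/(1 + 1322.9508/19721) = 1239.7821.
Rounding up, n = 1240.

1240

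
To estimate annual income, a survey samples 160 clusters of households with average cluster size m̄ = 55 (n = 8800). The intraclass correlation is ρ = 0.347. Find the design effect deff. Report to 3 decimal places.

19.738

deff = 1 + (55 − 1)·0.347 = 1 + 18.738 = 19.738.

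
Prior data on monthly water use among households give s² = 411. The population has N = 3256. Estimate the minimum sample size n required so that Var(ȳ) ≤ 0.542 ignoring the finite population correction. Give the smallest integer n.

Without fpc, n₀ = s²/D = 411/0.542 = 758.3026.
Rounding up, n = 759.

759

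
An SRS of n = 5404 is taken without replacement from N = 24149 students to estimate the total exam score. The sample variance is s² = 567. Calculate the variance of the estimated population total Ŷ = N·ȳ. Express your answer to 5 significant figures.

Var(Ŷ) = N²·Var(ȳ) = N²·(1 − n/N)·s²/n.
f = 5404/24149 = 0.22377738; Var(ȳ) = 0.77622262·567/5404 = 0.081443047.
Var(Ŷ) = 24149² · 0.081443047 = 4.7495484 × 10^7.

4.7495 × 10^7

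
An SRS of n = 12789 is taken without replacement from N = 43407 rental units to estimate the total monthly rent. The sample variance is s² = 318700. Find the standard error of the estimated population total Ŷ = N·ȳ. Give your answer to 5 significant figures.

181990

Var(Ŷ) = N²·Var(ȳ) = N²·(1 − n/N)·s²/n.
f = 12789/43407 = 0.29462990; Var(ȳ) = 0.70537010·318700/12789 = 17.577719.
Var(Ŷ) = 43407² · 17.577719 = 3.3119369 × 10^10.
SE(Ŷ) = √(3.3119369 × 10^10) = 181990.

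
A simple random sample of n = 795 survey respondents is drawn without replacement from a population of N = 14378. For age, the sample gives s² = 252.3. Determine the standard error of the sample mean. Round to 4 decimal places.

Under SRS without replacement, Var(ȳ) = (1 − f)·s²/n with f = n/N = 795/14378 = 0.05529281.
Var(ȳ) = (1 − 0.05529281)·252.3/795 = 0.94470719·0.31735849 = 0.29981085.
SE(ȳ) = √(0.29981085) = 0.5475.

0.5475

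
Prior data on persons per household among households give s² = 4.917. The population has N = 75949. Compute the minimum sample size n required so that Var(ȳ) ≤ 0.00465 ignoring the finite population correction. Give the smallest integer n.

1058

Without fpc, n₀ = s²/D = 4.917/0.00465 = 1057.4194.
Rounding up, n = 1058.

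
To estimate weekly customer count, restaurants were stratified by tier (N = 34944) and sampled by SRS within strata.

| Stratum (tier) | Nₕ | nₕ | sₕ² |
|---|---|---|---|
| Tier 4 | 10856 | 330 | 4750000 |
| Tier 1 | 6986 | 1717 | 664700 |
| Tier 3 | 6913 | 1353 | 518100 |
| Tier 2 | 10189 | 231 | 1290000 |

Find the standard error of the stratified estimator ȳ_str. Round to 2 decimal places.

Var(ȳ_str) = Σₕ Wₕ²(1 − fₕ)sₕ²/nₕ with Wₕ = Nₕ/N, N = 34944.
Tier 4: Wₕ = 0.31066850; term = 0.31066850²·(1 − 0.03039794)·4750000/330 = 1347.0001.
Tier 1: Wₕ = 0.19991987; term = 0.19991987²·(1 − 0.24577727)·664700/1717 = 11.669895.
Tier 3: Wₕ = 0.19783082; term = 0.19783082²·(1 − 0.19571821)·518100/1353 = 12.053465.
Tier 2: Wₕ = 0.29158082; term = 0.29158082²·(1 − 0.02267151)·1290000/231 = 464.01945.
Sum = 1834.7429.
SE = √(1834.7429) = 42.83.

42.83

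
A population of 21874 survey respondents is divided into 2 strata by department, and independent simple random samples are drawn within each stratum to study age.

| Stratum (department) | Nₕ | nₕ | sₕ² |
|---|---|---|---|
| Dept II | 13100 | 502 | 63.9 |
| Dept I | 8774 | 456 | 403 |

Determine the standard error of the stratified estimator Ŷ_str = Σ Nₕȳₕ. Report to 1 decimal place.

Var(Ŷ_str) = Σₕ Nₕ²(1 − fₕ)sₕ²/nₕ.
Dept II: 13100²·(1 − 502/13100)·63.9/502 = 2.100729 × 10^7.
Dept I: 8774²·(1 − 456/8774)·403/456 = 6.449956 × 10^7.
Sum = 8.550685 × 10^7.
SE = √(8.550685 × 10^7) = 9247.0.

9247.0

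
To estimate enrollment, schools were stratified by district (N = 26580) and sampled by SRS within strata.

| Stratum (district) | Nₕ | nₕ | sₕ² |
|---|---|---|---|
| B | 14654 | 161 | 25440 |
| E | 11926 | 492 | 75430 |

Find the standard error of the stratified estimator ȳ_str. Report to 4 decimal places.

Var(ȳ_str) = Σₕ Wₕ²(1 − fₕ)sₕ²/nₕ with Wₕ = Nₕ/N, N = 26580.
B: Wₕ = 0.55131678; term = 0.55131678²·(1 − 0.01098676)·25440/161 = 47.500235.
E: Wₕ = 0.44868322; term = 0.44868322²·(1 − 0.04125440)·75430/492 = 29.591164.
Sum = 77.091399.
SE = √(77.091399) = 8.7802.

8.7802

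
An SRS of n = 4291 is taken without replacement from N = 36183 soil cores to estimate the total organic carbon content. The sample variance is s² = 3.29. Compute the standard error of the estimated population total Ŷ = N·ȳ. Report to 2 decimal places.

940.61

Var(Ŷ) = N²·Var(ȳ) = N²·(1 − n/N)·s²/n.
f = 4291/36183 = 0.11859160; Var(ȳ) = 0.88140840·3.29/4291 = 6.7579437 × 10^-4.
Var(Ŷ) = 36183² · (6.7579437 × 10^-4) = 884756.4.
SE(Ŷ) = √(884756.4) = 940.61.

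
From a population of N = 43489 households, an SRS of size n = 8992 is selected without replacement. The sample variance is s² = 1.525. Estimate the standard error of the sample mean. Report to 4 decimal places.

Under SRS without replacement, Var(ȳ) = (1 − f)·s²/n with f = n/N = 8992/43489 = 0.20676493.
Var(ȳ) = (1 − 0.20676493)·1.525/8992 = 0.79323507·1.695952 × 10^-4 = 1.3452886 × 10^-4.
SE(ȳ) = √(1.3452886 × 10^-4) = 0.0116.

0.0116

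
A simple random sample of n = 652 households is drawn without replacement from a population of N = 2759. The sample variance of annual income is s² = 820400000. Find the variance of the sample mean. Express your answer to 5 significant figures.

960930

Under SRS without replacement, Var(ȳ) = (1 − f)·s²/n with f = n/N = 652/2759 = 0.23631751.
Var(ȳ) = (1 − 0.23631751)·820400000/652 = 0.76368249·1.2582822 × 10^6 = 960928.09.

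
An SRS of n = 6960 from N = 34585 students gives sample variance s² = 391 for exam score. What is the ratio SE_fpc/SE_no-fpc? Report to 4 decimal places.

0.8937

f = n/N = 6960/34585 = 0.20124331.
SE_no-fpc = √(s²/n) = 0.23701933; SE_fpc = √((1−f)s²/n) = 0.21183173.
Ratio = √(1−f) = 0.89373189.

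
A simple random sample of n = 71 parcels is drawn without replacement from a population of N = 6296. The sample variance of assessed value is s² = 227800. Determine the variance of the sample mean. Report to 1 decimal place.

3172.3

Under SRS without replacement, Var(ȳ) = (1 − f)·s²/n with f = n/N = 71/6296 = 0.01127700.
Var(ȳ) = (1 − 0.01127700)·227800/71 = 0.98872300·3208.4507 = 3172.269.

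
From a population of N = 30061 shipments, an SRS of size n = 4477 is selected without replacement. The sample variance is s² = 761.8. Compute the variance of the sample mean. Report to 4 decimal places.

Under SRS without replacement, Var(ȳ) = (1 − f)·s²/n with f = n/N = 4477/30061 = 0.14893051.
Var(ȳ) = (1 − 0.14893051)·761.8/4477 = 0.85106949·0.17015859 = 0.14481678.

0.1448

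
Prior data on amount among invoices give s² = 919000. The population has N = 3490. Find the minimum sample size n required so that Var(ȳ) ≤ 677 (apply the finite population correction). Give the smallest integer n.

978

Without fpc, n₀ = s²/D = 919000/677 = 1357.4594.
With fpc, (1 − n/N)·s²/n ≤ D requires n ≥ n₀/(1 + n₀/N) = 1357.4594/(1 + 1357.4594/3490) = 977.3229.
Rounding up, n = 978.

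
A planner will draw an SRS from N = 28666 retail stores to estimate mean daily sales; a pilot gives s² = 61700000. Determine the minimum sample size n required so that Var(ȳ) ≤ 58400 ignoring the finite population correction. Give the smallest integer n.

Without fpc, n₀ = s²/D = 61700000/58400 = 1056.5068.
Rounding up, n = 1057.

1057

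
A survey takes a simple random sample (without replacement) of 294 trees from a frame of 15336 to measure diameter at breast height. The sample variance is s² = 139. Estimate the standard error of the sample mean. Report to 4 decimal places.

0.6810

Under SRS without replacement, Var(ȳ) = (1 − f)·s²/n with f = n/N = 294/15336 = 0.01917058.
Var(ȳ) = (1 − 0.01917058)·139/294 = 0.98082942·0.47278912 = 0.46372547.
SE(ȳ) = √(0.46372547) = 0.6810.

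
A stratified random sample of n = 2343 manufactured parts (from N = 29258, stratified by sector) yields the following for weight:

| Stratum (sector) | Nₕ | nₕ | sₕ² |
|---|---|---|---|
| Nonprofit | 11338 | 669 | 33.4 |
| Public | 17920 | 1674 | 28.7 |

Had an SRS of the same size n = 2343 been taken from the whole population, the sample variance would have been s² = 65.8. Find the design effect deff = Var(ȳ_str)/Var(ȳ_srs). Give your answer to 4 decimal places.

Var(ȳ_str) = Σ Wₕ²(1−fₕ)sₕ²/nₕ with Wₕ = Nₕ/29258:
  Nonprofit: (11338/29258)²·(1−669/11338)·33.4/669 = 0.0070549062
  Public: (17920/29258)²·(1−1674/17920)·28.7/1674 = 0.0058307125
  → Var(ȳ_str) = 0.012885619.
Var(ȳ_srs) = (1 − 2343/29258)·65.8/2343 = 0.025834696.
deff = 0.012885619 / 0.025834696 = 0.4988.

0.4988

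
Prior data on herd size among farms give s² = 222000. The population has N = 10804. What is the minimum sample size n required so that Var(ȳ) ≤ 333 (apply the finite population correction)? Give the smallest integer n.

Without fpc, n₀ = s²/D = 222000/333 = 666.6667.
With fpc, (1 − n/N)·s²/n ≤ D requires n ≥ n₀/(1 + n₀/N) = 666.6667/(1 + 666.6667/10804) = 627.9205.
Rounding up, n = 628.

628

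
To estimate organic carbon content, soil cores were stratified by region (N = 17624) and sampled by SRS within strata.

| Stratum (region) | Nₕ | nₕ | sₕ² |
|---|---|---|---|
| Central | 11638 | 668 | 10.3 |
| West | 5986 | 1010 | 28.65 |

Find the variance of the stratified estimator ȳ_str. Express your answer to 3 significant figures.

Var(ȳ_str) = Σₕ Wₕ²(1 − fₕ)sₕ²/nₕ with Wₕ = Nₕ/N, N = 17624.
Central: Wₕ = 0.66034952; term = 0.66034952²·(1 − 0.05739818)·10.3/668 = 0.0063377744.
West: Wₕ = 0.33965048; term = 0.33965048²·(1 − 0.16872703)·28.65/1010 = 0.002720266.
Sum = 0.0090580404.

0.00906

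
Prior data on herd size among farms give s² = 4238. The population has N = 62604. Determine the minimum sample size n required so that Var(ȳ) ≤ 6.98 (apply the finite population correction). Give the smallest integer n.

Without fpc, n₀ = s²/D = 4238/6.98 = 607.1633.
With fpc, (1 − n/N)·s²/n ≤ D requires n ≥ n₀/(1 + n₀/N) = 607.1633/(1 + 607.1633/62604) = 601.3313.
Rounding up, n = 602.

602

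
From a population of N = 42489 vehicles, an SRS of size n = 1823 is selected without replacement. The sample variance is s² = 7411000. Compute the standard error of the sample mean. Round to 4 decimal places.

Under SRS without replacement, Var(ȳ) = (1 − f)·s²/n with f = n/N = 1823/42489 = 0.04290522.
Var(ȳ) = (1 − 0.04290522)·7411000/1823 = 0.95709478·4065.277 = 3890.8554.
SE(ȳ) = √(3890.8554) = 62.3767.

62.3767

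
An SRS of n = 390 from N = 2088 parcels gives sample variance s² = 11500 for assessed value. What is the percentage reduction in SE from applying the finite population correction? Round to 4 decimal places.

f = n/N = 390/2088 = 0.18678161.
SE_no-fpc = √(s²/n) = 5.4302099; SE_fpc = √((1−f)s²/n) = 4.8968885.
Ratio = √(1−f) = 0.90178622. Reduction = 100·(1 − 0.90178622) = 9.8214%.

9.8214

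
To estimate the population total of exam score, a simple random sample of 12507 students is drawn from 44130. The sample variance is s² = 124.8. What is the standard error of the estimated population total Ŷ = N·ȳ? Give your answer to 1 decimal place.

3731.6

Var(Ŷ) = N²·Var(ȳ) = N²·(1 − n/N)·s²/n.
f = 12507/44130 = 0.28341264; Var(ȳ) = 0.71658736·124.8/12507 = 0.0071504039.
Var(Ŷ) = 44130² · 0.0071504039 = 1.3925103 × 10^7.
SE(Ŷ) = √(1.3925103 × 10^7) = 3731.6.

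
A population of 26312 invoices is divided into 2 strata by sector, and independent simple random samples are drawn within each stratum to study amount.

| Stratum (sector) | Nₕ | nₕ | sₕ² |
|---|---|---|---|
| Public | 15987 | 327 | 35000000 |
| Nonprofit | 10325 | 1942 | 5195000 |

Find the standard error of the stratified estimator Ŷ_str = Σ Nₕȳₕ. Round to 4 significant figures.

5.199 × 10^6

Var(Ŷ_str) = Σₕ Nₕ²(1 − fₕ)sₕ²/nₕ.
Public: 15987²·(1 − 327/15987)·35000000/327 = 2.6796559 × 10^13.
Nonprofit: 10325²·(1 − 1942/10325)·5195000/1942 = 2.3153991 × 10^11.
Sum = 2.7028099 × 10^13.
SE = √(2.7028099 × 10^13) = 5.199 × 10^6.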